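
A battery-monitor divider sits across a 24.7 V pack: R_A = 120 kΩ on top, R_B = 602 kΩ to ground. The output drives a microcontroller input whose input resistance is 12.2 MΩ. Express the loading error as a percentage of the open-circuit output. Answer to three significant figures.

The divider's output (Thévenin) resistance is R_A‖R_B = 100.1 kΩ.
Fractional drop under load = R_th/(R_th + R_L) = 100.1 / (100.1 + 12200) = 0.008135.
So the output falls by 0.813 %.

0.813 %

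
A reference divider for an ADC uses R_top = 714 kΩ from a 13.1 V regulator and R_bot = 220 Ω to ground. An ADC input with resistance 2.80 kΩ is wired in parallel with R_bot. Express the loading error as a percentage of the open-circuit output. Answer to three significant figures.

7.28 %

The divider's output (Thévenin) resistance is R_top‖R_bot = 219.9 Ω.
Fractional drop under load = R_th/(R_th + R_L) = 219.9 / (219.9 + 2800) = 0.07283.
So the output falls by 7.28 %.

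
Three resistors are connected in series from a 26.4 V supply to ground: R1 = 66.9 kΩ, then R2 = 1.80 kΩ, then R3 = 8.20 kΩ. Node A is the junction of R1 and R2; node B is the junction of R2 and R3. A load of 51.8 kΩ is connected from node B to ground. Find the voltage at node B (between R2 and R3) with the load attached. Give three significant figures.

V ≈ 2.47 V

At node B, R3 is in parallel with the load: R3‖R_L = 7.079 kΩ.
Below node A the resistance is R2 + (R3‖R_L) = 8.879 kΩ, so V_A = 26.4 × 8.879/75.78 = 3.093 V.
Then V_B = V_A × (R3‖R_L)/(R2 + R3‖R_L) = 3.093 × 7.079/8.879 = 2.47 V.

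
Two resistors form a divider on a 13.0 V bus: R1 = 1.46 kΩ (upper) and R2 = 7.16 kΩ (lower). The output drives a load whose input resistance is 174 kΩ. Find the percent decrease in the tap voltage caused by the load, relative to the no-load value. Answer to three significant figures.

The divider's output (Thévenin) resistance is R1‖R2 = 1.213 kΩ.
Fractional drop under load = R_th/(R_th + R_L) = 1.213 / (1.213 + 174) = 0.006921.
So the output falls by 0.692 %.

0.692 %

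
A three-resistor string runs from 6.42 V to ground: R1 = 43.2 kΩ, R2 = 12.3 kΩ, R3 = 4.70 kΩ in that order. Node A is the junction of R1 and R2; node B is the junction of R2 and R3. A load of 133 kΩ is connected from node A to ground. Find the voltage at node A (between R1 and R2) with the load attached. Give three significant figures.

Below node A the series string R2+R3 = 17.00 kΩ sits in parallel with the 133 kΩ load: 15.07 kΩ.
V_A = 6.42 × 15.07/(43.2 + 15.07) = 1.66 V.

V ≈ 1.66 V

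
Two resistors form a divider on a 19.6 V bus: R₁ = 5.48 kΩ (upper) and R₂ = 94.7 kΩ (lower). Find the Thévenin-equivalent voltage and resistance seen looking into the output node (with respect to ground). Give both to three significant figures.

V_th is the open-circuit tap voltage: 19.6 × 94.7/(5.48 + 94.7) = 18.5 V.
With the supply zeroed, R₁ and R₂ appear in parallel from the tap: R_th = R₁‖R₂ = (5.48 × 94.7)/100.2 = 5.18 kΩ.

V_th = 18.5 V, R_th = 5.18 kΩ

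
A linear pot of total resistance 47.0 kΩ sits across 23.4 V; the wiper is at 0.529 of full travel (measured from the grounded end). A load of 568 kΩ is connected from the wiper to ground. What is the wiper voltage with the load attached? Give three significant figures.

V ≈ 12.1 V

The wiper splits the pot into (1−α)R = 22.14 kΩ above and αR = 24.86 kΩ below.
Lower section ‖ load = 23.82 kΩ.
V_wiper = 23.4 × 23.82/(22.14 + 23.82) = 12.1 V.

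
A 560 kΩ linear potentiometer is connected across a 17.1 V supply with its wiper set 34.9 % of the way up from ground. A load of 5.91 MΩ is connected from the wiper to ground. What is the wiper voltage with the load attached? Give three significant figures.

V ≈ 5.84 V

The wiper splits the pot into (1−α)R = 364.6 kΩ above and αR = 195.4 kΩ below.
Lower section ‖ load = 189.2 kΩ.
V_wiper = 17.1 × 189.2/(364.6 + 189.2) = 5.84 V.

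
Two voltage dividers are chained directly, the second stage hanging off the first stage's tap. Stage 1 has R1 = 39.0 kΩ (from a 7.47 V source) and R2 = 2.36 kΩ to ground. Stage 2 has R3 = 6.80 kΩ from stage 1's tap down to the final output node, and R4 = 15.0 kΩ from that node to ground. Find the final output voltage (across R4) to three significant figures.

Stage 2 presents R3+R4 = 21.80 kΩ as a load on stage 1's tap.
Stage 1's lower leg becomes R2‖(R3+R4) = 2.129 kΩ, so V_mid = 7.47 × 2.129/41.13 = 0.3868 V.
Stage 2 is itself unloaded: V_out = V_mid × R4/(R3+R4) = 0.3868 × 15.0/21.80 = 0.266 V.

V_out ≈ 0.266 V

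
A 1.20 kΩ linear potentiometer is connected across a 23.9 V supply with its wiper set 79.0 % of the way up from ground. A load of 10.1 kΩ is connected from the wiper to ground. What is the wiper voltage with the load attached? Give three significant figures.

V ≈ 18.5 V

The wiper splits the pot into (1−α)R = 252.0 Ω above and αR = 948.0 Ω below.
Lower section ‖ load = 866.7 Ω.
V_wiper = 23.9 × 866.7/(252.0 + 866.7) = 18.5 V.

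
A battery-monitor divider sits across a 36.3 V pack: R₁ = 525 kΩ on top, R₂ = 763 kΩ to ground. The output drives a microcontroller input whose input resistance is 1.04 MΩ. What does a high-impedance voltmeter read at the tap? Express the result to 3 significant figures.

The load sits in parallel with R₂: R₂‖R_L = (763 × 1040) / (763 + 1040) = 440.1 kΩ.
V_out = 36.3 × 440.1 / (525 + 440.1) = 36.3 × 440.1/965.1 = 16.6 V.
(Unloaded it would have been 21.5 V.)

V_out ≈ 16.6 V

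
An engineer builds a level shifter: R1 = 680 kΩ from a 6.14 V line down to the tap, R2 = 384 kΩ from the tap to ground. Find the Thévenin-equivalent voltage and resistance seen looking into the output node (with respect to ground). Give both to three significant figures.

V_th is the open-circuit tap voltage: 6.14 × 384/(680 + 384) = 2.22 V.
With the supply zeroed, R1 and R2 appear in parallel from the tap: R_th = R1‖R2 = (680 × 384)/1064 = 245 kΩ.

V_th = 2.22 V, R_th = 245 kΩ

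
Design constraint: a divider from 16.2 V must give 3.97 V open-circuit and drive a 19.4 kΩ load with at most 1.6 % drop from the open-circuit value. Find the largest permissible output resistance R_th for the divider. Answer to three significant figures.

Loading drop = R_th/(R_th + R_L) ≤ 0.0160, so R_th ≤ R_L · ε/(1−ε) = 19.4 kΩ × 0.0160/0.9840 = 315 Ω.
(Any R1, R2 with R2/(R1+R2) = 0.245 and R1‖R2 ≤ 315 Ω will meet the spec.)

R_th ≤ 315 Ω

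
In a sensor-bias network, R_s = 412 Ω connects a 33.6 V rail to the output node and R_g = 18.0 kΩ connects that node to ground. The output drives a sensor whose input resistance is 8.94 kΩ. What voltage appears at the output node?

V_out ≈ 31.4 V

The load sits in parallel with R_g: R_g‖R_L = (18000 × 8940) / (18000 + 8940) = 5973 Ω.
V_out = 33.6 × 5973 / (412 + 5973) = 33.6 × 5973/6385 = 31.4 V.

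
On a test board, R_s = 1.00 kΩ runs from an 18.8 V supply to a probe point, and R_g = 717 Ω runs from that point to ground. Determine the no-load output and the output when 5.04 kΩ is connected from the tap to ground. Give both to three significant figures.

Open-circuit: V = 18.8 × 717/(1000 + 717) = 7.85 V.
With the load, R_g becomes R_g‖R_L = 627.7 Ω, so V = 18.8 × 627.7/1628 = 7.25 V.

Unloaded: 7.85 V; loaded: 7.25 V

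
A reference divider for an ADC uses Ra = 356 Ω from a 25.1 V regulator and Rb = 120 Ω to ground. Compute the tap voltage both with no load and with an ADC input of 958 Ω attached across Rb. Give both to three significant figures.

Unloaded: 6.33 V; loaded: 5.79 V

Open-circuit: V = 25.1 × 120/(356 + 120) = 6.33 V.
With the load, Rb becomes Rb‖R_L = 106.6 Ω, so V = 25.1 × 106.6/462.6 = 5.79 V.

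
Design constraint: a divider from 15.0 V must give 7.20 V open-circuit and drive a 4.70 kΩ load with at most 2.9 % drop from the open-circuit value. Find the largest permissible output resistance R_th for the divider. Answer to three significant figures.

R_th ≤ 140 Ω

Loading drop = R_th/(R_th + R_L) ≤ 0.0290, so R_th ≤ R_L · ε/(1−ε) = 4.70 kΩ × 0.0290/0.9710 = 140 Ω.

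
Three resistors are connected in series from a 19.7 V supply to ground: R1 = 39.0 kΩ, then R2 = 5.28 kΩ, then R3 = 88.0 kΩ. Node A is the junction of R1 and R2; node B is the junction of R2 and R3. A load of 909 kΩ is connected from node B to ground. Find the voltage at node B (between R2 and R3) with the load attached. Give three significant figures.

At node B, R3 is in parallel with the load: R3‖R_L = 80.23 kΩ.
Below node A the resistance is R2 + (R3‖R_L) = 85.51 kΩ, so V_A = 19.7 × 85.51/124.5 = 13.53 V.
Then V_B = V_A × (R3‖R_L)/(R2 + R3‖R_L) = 13.53 × 80.23/85.51 = 12.7 V.

V ≈ 12.7 V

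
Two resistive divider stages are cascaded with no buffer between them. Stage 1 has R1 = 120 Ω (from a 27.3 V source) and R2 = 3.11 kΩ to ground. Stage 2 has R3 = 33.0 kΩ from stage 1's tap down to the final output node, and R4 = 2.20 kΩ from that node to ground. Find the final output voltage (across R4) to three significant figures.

V_out ≈ 1.64 V

Stage 2 presents R3+R4 = 35200 Ω as a load on stage 1's tap.
Stage 1's lower leg becomes R2‖(R3+R4) = 2858 Ω, so V_mid = 27.3 × 2858/2978 = 26.20 V.
Stage 2 is itself unloaded: V_out = V_mid × R4/(R3+R4) = 26.20 × 2200/35200 = 1.64 V.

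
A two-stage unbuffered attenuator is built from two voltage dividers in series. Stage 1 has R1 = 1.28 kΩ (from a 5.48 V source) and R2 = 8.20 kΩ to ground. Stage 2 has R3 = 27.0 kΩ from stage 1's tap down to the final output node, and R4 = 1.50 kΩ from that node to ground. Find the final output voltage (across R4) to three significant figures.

Stage 2 presents R3+R4 = 28.50 kΩ as a load on stage 1's tap.
Stage 1's lower leg becomes R2‖(R3+R4) = 6.368 kΩ, so V_mid = 5.48 × 6.368/7.648 = 4.563 V.
Stage 2 is itself unloaded: V_out = V_mid × R4/(R3+R4) = 4.563 × 1.50/28.50 = 0.240 V.

V_out ≈ 0.240 V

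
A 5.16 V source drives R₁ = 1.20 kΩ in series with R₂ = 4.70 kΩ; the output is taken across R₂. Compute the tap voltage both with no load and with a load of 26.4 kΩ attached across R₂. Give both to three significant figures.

Unloaded: 4.11 V; loaded: 3.97 V

Open-circuit: V = 5.16 × 4.70/(1.20 + 4.70) = 4.11 V.
With the load, R₂ becomes R₂‖R_L = 3.990 kΩ, so V = 5.16 × 3.990/5.190 = 3.97 V.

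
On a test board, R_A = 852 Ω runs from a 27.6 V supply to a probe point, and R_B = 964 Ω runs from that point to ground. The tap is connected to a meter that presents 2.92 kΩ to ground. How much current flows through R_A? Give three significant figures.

I ≈ 17.5 mA

R_B‖R_L = 724.7 Ω, so the source sees R_A + R_B‖R_L = 1577 Ω.
I = 27.6 V / 1577 Ω = 17.5 mA.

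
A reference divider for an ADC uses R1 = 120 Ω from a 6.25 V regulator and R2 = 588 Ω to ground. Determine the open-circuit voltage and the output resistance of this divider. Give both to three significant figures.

V_th = 5.19 V, R_th = 99.7 Ω

V_th is the open-circuit tap voltage: 6.25 × 588/(120 + 588) = 5.19 V.
With the supply zeroed, R1 and R2 appear in parallel from the tap: R_th = R1‖R2 = (120 × 588)/708.0 = 99.7 Ω.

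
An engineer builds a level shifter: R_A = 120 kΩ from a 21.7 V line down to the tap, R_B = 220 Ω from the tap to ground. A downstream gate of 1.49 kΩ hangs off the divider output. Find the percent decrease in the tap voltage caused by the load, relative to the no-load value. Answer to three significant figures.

12.8 %

Unloaded V = 21.7 × 220/120200 = 0.039711 V.
Loaded: R_B‖R_L = 191.7 Ω, giving V = 21.7 × 191.7/120200 = 0.034610 V.
Drop = (0.039711 − 0.034610) / 0.039711 = 12.8 %.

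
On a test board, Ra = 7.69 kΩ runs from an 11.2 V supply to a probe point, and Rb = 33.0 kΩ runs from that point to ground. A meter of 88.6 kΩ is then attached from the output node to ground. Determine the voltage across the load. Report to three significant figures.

The load sits in parallel with Rb: Rb‖R_L = (33.0 × 88.6) / (33.0 + 88.6) = 24.04 kΩ.
V_out = 11.2 × 24.04 / (7.69 + 24.04) = 11.2 × 24.04/31.73 = 8.49 V.
(Unloaded it would have been 9.08 V.)

V_out ≈ 8.49 V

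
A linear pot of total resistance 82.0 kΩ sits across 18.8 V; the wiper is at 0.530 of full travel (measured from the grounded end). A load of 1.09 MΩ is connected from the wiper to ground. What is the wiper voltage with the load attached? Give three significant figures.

The wiper splits the pot into (1−α)R = 38.54 kΩ above and αR = 43.46 kΩ below.
Lower section ‖ load = 41.79 kΩ.
V_wiper = 18.8 × 41.79/(38.54 + 41.79) = 9.78 V.

V ≈ 9.78 V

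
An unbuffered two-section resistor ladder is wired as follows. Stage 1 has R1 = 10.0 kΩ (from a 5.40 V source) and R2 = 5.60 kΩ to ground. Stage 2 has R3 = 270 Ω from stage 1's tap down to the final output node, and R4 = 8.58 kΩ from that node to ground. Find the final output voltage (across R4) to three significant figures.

Stage 2 presents R3+R4 = 8850 Ω as a load on stage 1's tap.
Stage 1's lower leg becomes R2‖(R3+R4) = 3430 Ω, so V_mid = 5.40 × 3430/13430 = 1.379 V.
Stage 2 is itself unloaded: V_out = V_mid × R4/(R3+R4) = 1.379 × 8580/8850 = 1.34 V.

V_out ≈ 1.34 V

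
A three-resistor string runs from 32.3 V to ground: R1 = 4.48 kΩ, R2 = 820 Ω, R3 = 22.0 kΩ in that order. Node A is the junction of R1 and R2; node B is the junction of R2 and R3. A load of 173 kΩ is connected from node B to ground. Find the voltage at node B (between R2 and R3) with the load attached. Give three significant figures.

At node B, R3 is in parallel with the load: R3‖R_L = 19520 Ω.
Below node A the resistance is R2 + (R3‖R_L) = 20340 Ω, so V_A = 32.3 × 20340/24820 = 26.47 V.
Then V_B = V_A × (R3‖R_L)/(R2 + R3‖R_L) = 26.47 × 19520/20340 = 25.4 V.

V ≈ 25.4 V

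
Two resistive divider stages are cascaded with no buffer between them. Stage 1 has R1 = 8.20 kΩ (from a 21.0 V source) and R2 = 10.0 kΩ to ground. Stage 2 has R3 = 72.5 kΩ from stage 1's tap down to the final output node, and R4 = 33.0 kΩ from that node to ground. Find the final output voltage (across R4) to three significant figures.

Stage 2 presents R3+R4 = 105.5 kΩ as a load on stage 1's tap.
Stage 1's lower leg becomes R2‖(R3+R4) = 9.134 kΩ, so V_mid = 21.0 × 9.134/17.33 = 11.07 V.
Stage 2 is itself unloaded: V_out = V_mid × R4/(R3+R4) = 11.07 × 33.0/105.5 = 3.46 V.

V_out ≈ 3.46 V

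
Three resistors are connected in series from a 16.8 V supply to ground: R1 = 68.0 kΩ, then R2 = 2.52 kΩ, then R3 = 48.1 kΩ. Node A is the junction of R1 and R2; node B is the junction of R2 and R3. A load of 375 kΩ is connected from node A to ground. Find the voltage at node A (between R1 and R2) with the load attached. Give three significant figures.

V ≈ 6.65 V

Below node A the series string R2+R3 = 50.62 kΩ sits in parallel with the 375 kΩ load: 44.60 kΩ.
V_A = 16.8 × 44.60/(68.0 + 44.60) = 6.65 V.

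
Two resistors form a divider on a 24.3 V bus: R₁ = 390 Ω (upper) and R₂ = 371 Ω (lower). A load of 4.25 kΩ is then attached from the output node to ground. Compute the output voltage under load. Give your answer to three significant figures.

The load sits in parallel with R₂: R₂‖R_L = (371 × 4250) / (371 + 4250) = 341.2 Ω.
V_out = 24.3 × 341.2 / (390 + 341.2) = 24.3 × 341.2/731.2 = 11.3 V.

V_out ≈ 11.3 V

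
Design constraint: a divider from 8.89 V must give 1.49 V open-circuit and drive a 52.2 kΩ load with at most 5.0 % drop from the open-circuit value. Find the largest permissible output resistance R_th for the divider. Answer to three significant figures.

Loading drop = R_th/(R_th + R_L) ≤ 0.0500, so R_th ≤ R_L · ε/(1−ε) = 52.2 kΩ × 0.0500/0.9500 = 2.75 kΩ.

R_th ≤ 2.75 kΩ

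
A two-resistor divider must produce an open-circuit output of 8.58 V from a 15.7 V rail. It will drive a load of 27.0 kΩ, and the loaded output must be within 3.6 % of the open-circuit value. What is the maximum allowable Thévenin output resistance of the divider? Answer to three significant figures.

Loading drop = R_th/(R_th + R_L) ≤ 0.0360, so R_th ≤ R_L · ε/(1−ε) = 27.0 kΩ × 0.0360/0.9640 = 1.01 kΩ.

R_th ≤ 1.01 kΩ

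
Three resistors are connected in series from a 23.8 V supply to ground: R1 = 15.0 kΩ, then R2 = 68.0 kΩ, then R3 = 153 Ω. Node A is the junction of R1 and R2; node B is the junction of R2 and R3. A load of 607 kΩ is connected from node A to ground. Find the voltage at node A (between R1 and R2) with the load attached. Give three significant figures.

V ≈ 19.1 V

Below node A the series string R2+R3 = 68150 Ω sits in parallel with the 607000 Ω load: 61270 Ω.
V_A = 23.8 × 61270/(15000 + 61270) = 19.1 V.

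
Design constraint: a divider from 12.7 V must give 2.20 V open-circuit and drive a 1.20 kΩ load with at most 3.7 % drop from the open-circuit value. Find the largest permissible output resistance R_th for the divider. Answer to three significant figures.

R_th ≤ 46.1 Ω

Loading drop = R_th/(R_th + R_L) ≤ 0.0370, so R_th ≤ R_L · ε/(1−ε) = 1.20 kΩ × 0.0370/0.9630 = 46.1 Ω.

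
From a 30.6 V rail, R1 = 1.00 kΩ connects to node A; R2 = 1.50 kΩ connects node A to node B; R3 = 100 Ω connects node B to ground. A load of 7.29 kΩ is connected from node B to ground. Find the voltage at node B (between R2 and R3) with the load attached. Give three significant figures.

At node B, R3 is in parallel with the load: R3‖R_L = 98.65 Ω.
Below node A the resistance is R2 + (R3‖R_L) = 1599 Ω, so V_A = 30.6 × 1599/2599 = 18.82 V.
Then V_B = V_A × (R3‖R_L)/(R2 + R3‖R_L) = 18.82 × 98.65/1599 = 1.16 V.

V ≈ 1.16 V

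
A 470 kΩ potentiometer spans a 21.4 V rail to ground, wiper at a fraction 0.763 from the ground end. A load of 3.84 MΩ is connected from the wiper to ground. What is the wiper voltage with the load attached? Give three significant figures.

V ≈ 16.0 V

The wiper splits the pot into (1−α)R = 111.4 kΩ above and αR = 358.6 kΩ below.
Lower section ‖ load = 328.0 kΩ.
V_wiper = 21.4 × 328.0/(111.4 + 328.0) = 16.0 V.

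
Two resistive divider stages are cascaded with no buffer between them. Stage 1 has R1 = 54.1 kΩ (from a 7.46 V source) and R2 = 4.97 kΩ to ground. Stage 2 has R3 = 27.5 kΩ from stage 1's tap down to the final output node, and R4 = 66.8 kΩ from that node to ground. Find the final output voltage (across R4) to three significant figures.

Stage 2 presents R3+R4 = 94.30 kΩ as a load on stage 1's tap.
Stage 1's lower leg becomes R2‖(R3+R4) = 4.721 kΩ, so V_mid = 7.46 × 4.721/58.82 = 0.5988 V.
Stage 2 is itself unloaded: V_out = V_mid × R4/(R3+R4) = 0.5988 × 66.8/94.30 = 0.424 V.

V_out ≈ 0.424 V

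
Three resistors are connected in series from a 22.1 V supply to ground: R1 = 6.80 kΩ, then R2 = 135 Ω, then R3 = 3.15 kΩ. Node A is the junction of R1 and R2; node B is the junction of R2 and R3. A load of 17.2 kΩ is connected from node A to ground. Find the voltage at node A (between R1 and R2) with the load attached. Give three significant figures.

Below node A the series string R2+R3 = 3285 Ω sits in parallel with the 17200 Ω load: 2758 Ω.
V_A = 22.1 × 2758/(6800 + 2758) = 6.38 V.

V ≈ 6.38 V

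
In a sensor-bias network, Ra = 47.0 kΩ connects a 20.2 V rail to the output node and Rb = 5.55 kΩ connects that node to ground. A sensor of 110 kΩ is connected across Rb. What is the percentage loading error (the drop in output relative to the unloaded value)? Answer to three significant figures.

The divider's output (Thévenin) resistance is Ra‖Rb = 4.964 kΩ.
Fractional drop under load = R_th/(R_th + R_L) = 4.964 / (4.964 + 110) = 0.04318.
So the output falls by 4.32 %.

4.32 %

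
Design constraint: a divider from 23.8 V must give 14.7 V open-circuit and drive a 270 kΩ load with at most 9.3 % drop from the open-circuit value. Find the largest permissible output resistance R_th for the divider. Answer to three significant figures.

Loading drop = R_th/(R_th + R_L) ≤ 0.0930, so R_th ≤ R_L · ε/(1−ε) = 270 kΩ × 0.0930/0.9070 = 27.7 kΩ.

R_th ≤ 27.7 kΩ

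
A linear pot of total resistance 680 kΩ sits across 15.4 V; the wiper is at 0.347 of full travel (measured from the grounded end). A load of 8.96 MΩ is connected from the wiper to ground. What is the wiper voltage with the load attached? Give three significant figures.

The wiper splits the pot into (1−α)R = 444.0 kΩ above and αR = 236.0 kΩ below.
Lower section ‖ load = 229.9 kΩ.
V_wiper = 15.4 × 229.9/(444.0 + 229.9) = 5.25 V.

V ≈ 5.25 V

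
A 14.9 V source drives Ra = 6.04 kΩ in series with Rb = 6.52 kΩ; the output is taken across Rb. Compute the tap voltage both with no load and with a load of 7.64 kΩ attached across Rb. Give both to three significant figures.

Unloaded: 7.73 V; loaded: 5.48 V

Open-circuit: V = 14.9 × 6.52/(6.04 + 6.52) = 7.73 V.
With the load, Rb becomes Rb‖R_L = 3.518 kΩ, so V = 14.9 × 3.518/9.558 = 5.48 V.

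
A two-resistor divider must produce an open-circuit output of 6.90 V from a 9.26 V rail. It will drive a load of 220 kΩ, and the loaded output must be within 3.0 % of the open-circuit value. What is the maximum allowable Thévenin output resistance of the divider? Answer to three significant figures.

R_th ≤ 6.80 kΩ

Loading drop = R_th/(R_th + R_L) ≤ 0.0300, so R_th ≤ R_L · ε/(1−ε) = 220 kΩ × 0.0300/0.9700 = 6.80 kΩ.
(Any R1, R2 with R2/(R1+R2) = 0.745 and R1‖R2 ≤ 6.80 kΩ will meet the spec.)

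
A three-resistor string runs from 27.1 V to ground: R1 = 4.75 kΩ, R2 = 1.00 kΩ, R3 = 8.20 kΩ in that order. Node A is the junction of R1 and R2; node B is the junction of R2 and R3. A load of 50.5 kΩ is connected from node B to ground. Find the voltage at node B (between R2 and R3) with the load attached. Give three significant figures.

At node B, R3 is in parallel with the load: R3‖R_L = 7.055 kΩ.
Below node A the resistance is R2 + (R3‖R_L) = 8.055 kΩ, so V_A = 27.1 × 8.055/12.80 = 17.05 V.
Then V_B = V_A × (R3‖R_L)/(R2 + R3‖R_L) = 17.05 × 7.055/8.055 = 14.9 V.

V ≈ 14.9 V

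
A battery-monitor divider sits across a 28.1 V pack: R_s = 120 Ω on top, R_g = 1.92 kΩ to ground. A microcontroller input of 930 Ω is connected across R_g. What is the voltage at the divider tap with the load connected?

The load sits in parallel with R_g: R_g‖R_L = (1920 × 930) / (1920 + 930) = 626.5 Ω.
V_out = 28.1 × 626.5 / (120 + 626.5) = 28.1 × 626.5/746.5 = 23.6 V.

V_out ≈ 23.6 V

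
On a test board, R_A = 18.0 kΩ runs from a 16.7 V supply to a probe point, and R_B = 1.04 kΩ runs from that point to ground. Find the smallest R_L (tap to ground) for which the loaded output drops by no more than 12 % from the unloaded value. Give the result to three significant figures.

Output resistance R_th = R_A‖R_B = (18000 × 1040)/19040 = 983.2 Ω.
The fractional drop is R_th/(R_th + R_L); requiring this ≤ 0.120 gives R_L ≥ R_th(1/0.120 − 1) = 983.2 × 7.333 = 7.21 kΩ.

R_L(min) ≈ 7.21 kΩ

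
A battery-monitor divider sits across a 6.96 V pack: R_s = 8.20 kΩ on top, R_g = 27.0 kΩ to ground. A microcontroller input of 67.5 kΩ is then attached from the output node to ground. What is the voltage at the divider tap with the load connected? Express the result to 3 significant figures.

The load sits in parallel with R_g: R_g‖R_L = (27.0 × 67.5) / (27.0 + 67.5) = 19.29 kΩ.
V_out = 6.96 × 19.29 / (8.20 + 19.29) = 6.96 × 19.29/27.49 = 4.88 V.

V_out ≈ 4.88 V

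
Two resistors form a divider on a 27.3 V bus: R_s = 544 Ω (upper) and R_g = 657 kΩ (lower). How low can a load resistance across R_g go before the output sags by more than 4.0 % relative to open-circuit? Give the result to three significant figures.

R_L(min) ≈ 13.0 kΩ

Output resistance R_th = R_s‖R_g = (544 × 657000)/657500 = 543.5 Ω.
The fractional drop is R_th/(R_th + R_L); requiring this ≤ 0.0400 gives R_L ≥ R_th(1/0.0400 − 1) = 543.5 × 24.00 = 13.0 kΩ.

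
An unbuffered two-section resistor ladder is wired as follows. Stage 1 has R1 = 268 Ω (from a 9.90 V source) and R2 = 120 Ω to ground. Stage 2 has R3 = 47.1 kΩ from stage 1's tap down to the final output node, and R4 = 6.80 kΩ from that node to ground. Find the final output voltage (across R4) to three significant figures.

V_out ≈ 0.386 V

Stage 2 presents R3+R4 = 53900 Ω as a load on stage 1's tap.
Stage 1's lower leg becomes R2‖(R3+R4) = 119.7 Ω, so V_mid = 9.90 × 119.7/387.7 = 3.057 V.
Stage 2 is itself unloaded: V_out = V_mid × R4/(R3+R4) = 3.057 × 6800/53900 = 0.386 V.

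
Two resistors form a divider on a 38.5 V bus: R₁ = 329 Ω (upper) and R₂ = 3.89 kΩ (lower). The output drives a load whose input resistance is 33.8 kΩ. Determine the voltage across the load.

The load sits in parallel with R₂: R₂‖R_L = (3890 × 33800) / (3890 + 33800) = 3489 Ω.
V_out = 38.5 × 3489 / (329 + 3489) = 38.5 × 3489/3818 = 35.2 V.

V_out ≈ 35.2 V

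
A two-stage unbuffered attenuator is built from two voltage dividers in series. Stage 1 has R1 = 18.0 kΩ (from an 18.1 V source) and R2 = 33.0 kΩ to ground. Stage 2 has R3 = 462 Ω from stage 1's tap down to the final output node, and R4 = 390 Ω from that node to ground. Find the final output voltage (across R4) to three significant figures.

Stage 2 presents R3+R4 = 852.0 Ω as a load on stage 1's tap.
Stage 1's lower leg becomes R2‖(R3+R4) = 830.6 Ω, so V_mid = 18.1 × 830.6/18830 = 0.7983 V.
Stage 2 is itself unloaded: V_out = V_mid × R4/(R3+R4) = 0.7983 × 390/852.0 = 0.365 V.

V_out ≈ 0.365 V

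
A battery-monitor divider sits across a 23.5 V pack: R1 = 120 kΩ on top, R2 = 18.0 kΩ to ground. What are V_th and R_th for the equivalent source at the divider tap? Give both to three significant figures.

V_th is the open-circuit tap voltage: 23.5 × 18.0/(120 + 18.0) = 3.07 V.
With the supply zeroed, R1 and R2 appear in parallel from the tap: R_th = R1‖R2 = (120 × 18.0)/138.0 = 15.7 kΩ.

V_th = 3.07 V, R_th = 15.7 kΩ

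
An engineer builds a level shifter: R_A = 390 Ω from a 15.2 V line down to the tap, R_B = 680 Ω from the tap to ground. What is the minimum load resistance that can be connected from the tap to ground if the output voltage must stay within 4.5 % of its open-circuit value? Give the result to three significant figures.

R_L(min) ≈ 5.26 kΩ

Output resistance R_th = R_A‖R_B = (390 × 680)/1070 = 247.9 Ω.
The fractional drop is R_th/(R_th + R_L); requiring this ≤ 0.0450 gives R_L ≥ R_th(1/0.0450 − 1) = 247.9 × 21.22 = 5.26 kΩ.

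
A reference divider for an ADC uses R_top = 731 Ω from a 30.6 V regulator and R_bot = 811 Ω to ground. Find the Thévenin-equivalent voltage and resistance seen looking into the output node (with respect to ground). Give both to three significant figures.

V_th = 16.1 V, R_th = 384 Ω

V_th is the open-circuit tap voltage: 30.6 × 811/(731 + 811) = 16.1 V.
With the supply zeroed, R_top and R_bot appear in parallel from the tap: R_th = R_top‖R_bot = (731 × 811)/1542 = 384 Ω.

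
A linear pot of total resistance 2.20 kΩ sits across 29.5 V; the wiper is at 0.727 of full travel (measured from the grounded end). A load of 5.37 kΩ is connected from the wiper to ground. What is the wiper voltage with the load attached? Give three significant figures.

V ≈ 19.8 V

The wiper splits the pot into (1−α)R = 600.6 Ω above and αR = 1599 Ω below.
Lower section ‖ load = 1232 Ω.
V_wiper = 29.5 × 1232/(600.6 + 1232) = 19.8 V.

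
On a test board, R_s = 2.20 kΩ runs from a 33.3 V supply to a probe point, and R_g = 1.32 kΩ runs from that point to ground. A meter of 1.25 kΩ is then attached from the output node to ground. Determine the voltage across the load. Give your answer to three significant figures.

V_out ≈ 7.52 V

The load sits in parallel with R_g: R_g‖R_L = (1.32 × 1.25) / (1.32 + 1.25) = 0.6420 kΩ.
V_out = 33.3 × 0.6420 / (2.20 + 0.6420) = 33.3 × 0.6420/2.842 = 7.52 V.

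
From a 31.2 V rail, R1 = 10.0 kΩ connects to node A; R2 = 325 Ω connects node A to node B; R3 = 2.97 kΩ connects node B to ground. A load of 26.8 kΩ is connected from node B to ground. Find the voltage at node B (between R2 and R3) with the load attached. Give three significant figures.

V ≈ 6.42 V

At node B, R3 is in parallel with the load: R3‖R_L = 2674 Ω.
Below node A the resistance is R2 + (R3‖R_L) = 2999 Ω, so V_A = 31.2 × 2999/13000 = 7.198 V.
Then V_B = V_A × (R3‖R_L)/(R2 + R3‖R_L) = 7.198 × 2674/2999 = 6.42 V.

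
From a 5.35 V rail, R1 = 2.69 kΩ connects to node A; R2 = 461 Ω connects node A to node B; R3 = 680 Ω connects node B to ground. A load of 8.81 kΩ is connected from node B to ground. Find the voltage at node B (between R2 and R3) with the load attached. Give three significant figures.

V ≈ 0.893 V

At node B, R3 is in parallel with the load: R3‖R_L = 631.3 Ω.
Below node A the resistance is R2 + (R3‖R_L) = 1092 Ω, so V_A = 5.35 × 1092/3782 = 1.545 V.
Then V_B = V_A × (R3‖R_L)/(R2 + R3‖R_L) = 1.545 × 631.3/1092 = 0.893 V.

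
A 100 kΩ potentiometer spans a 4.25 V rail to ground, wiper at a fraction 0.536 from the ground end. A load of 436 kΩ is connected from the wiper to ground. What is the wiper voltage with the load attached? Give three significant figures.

V ≈ 2.16 V

The wiper splits the pot into (1−α)R = 46.40 kΩ above and αR = 53.60 kΩ below.
Lower section ‖ load = 47.73 kΩ.
V_wiper = 4.25 × 47.73/(46.40 + 47.73) = 2.16 V.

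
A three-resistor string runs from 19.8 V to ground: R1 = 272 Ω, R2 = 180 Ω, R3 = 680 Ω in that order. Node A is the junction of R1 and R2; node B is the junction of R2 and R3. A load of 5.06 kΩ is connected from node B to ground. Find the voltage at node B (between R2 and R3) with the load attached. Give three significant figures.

V ≈ 11.3 V

At node B, R3 is in parallel with the load: R3‖R_L = 599.4 Ω.
Below node A the resistance is R2 + (R3‖R_L) = 779.4 Ω, so V_A = 19.8 × 779.4/1051 = 14.68 V.
Then V_B = V_A × (R3‖R_L)/(R2 + R3‖R_L) = 14.68 × 599.4/779.4 = 11.3 V.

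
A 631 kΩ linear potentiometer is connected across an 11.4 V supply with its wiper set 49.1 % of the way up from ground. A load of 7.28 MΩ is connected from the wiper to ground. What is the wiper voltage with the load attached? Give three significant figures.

V ≈ 5.48 V

The wiper splits the pot into (1−α)R = 321.2 kΩ above and αR = 309.8 kΩ below.
Lower section ‖ load = 297.2 kΩ.
V_wiper = 11.4 × 297.2/(321.2 + 297.2) = 5.48 V.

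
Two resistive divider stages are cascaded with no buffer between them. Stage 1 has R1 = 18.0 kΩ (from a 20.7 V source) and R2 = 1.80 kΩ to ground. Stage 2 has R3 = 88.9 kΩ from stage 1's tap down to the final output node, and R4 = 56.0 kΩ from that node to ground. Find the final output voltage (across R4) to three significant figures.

V_out ≈ 0.719 V

Stage 2 presents R3+R4 = 144.9 kΩ as a load on stage 1's tap.
Stage 1's lower leg becomes R2‖(R3+R4) = 1.778 kΩ, so V_mid = 20.7 × 1.778/19.78 = 1.861 V.
Stage 2 is itself unloaded: V_out = V_mid × R4/(R3+R4) = 1.861 × 56.0/144.9 = 0.719 V.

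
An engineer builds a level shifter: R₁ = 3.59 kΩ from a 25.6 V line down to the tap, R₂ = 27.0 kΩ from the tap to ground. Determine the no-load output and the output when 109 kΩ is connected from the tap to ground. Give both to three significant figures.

Unloaded: 22.6 V; loaded: 22.0 V

Open-circuit: V = 25.6 × 27.0/(3.59 + 27.0) = 22.6 V.
With the load, R₂ becomes R₂‖R_L = 21.64 kΩ, so V = 25.6 × 21.64/25.23 = 22.0 V.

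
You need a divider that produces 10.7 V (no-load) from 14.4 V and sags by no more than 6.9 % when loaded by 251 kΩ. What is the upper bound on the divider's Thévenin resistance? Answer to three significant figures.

Loading drop = R_th/(R_th + R_L) ≤ 0.0690, so R_th ≤ R_L · ε/(1−ε) = 251 kΩ × 0.0690/0.9310 = 18.6 kΩ.

R_th ≤ 18.6 kΩ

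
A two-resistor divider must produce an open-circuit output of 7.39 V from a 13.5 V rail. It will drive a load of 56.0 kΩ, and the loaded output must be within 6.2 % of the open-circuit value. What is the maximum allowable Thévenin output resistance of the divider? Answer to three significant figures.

Loading drop = R_th/(R_th + R_L) ≤ 0.0620, so R_th ≤ R_L · ε/(1−ε) = 56.0 kΩ × 0.0620/0.9380 = 3.70 kΩ.

R_th ≤ 3.70 kΩ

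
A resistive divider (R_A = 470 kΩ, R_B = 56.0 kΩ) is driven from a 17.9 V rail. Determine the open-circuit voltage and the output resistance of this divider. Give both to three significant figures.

V_th = 1.91 V, R_th = 50.0 kΩ

V_th is the open-circuit tap voltage: 17.9 × 56.0/(470 + 56.0) = 1.91 V.
With the supply zeroed, R_A and R_B appear in parallel from the tap: R_th = R_A‖R_B = (470 × 56.0)/526.0 = 50.0 kΩ.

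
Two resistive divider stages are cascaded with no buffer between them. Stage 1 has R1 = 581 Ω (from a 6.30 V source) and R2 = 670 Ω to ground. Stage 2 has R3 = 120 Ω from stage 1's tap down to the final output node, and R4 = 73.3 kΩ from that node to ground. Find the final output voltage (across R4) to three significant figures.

V_out ≈ 3.35 V

Stage 2 presents R3+R4 = 73420 Ω as a load on stage 1's tap.
Stage 1's lower leg becomes R2‖(R3+R4) = 663.9 Ω, so V_mid = 6.30 × 663.9/1245 = 3.360 V.
Stage 2 is itself unloaded: V_out = V_mid × R4/(R3+R4) = 3.360 × 73300/73420 = 3.35 V.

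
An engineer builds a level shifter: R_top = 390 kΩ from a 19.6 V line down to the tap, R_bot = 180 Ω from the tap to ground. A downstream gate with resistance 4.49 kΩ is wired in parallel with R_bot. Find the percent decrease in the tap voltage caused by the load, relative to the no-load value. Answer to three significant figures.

3.85 %

The divider's output (Thévenin) resistance is R_top‖R_bot = 179.9 Ω.
Fractional drop under load = R_th/(R_th + R_L) = 179.9 / (179.9 + 4490) = 0.03853.
So the output falls by 3.85 %.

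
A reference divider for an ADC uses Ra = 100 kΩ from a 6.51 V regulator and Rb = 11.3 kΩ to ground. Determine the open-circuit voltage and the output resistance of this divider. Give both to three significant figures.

V_th is the open-circuit tap voltage: 6.51 × 11.3/(100 + 11.3) = 0.661 V.
With the supply zeroed, Ra and Rb appear in parallel from the tap: R_th = Ra‖Rb = (100 × 11.3)/111.3 = 10.2 kΩ.

V_th = 0.661 V, R_th = 10.2 kΩ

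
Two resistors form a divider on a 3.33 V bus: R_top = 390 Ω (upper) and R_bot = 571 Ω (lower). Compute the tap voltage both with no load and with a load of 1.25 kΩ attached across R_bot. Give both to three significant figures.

Unloaded: 1.98 V; loaded: 1.67 V

Open-circuit: V = 3.33 × 571/(390 + 571) = 1.98 V.
With the load, R_bot becomes R_bot‖R_L = 392.0 Ω, so V = 3.33 × 392.0/782.0 = 1.67 V.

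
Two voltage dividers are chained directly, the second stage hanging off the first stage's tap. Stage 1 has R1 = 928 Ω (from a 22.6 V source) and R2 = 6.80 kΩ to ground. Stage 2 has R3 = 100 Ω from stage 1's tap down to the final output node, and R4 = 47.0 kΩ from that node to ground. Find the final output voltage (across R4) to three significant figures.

Stage 2 presents R3+R4 = 47100 Ω as a load on stage 1's tap.
Stage 1's lower leg becomes R2‖(R3+R4) = 5942 Ω, so V_mid = 22.6 × 5942/6870 = 19.55 V.
Stage 2 is itself unloaded: V_out = V_mid × R4/(R3+R4) = 19.55 × 47000/47100 = 19.5 V.

V_out ≈ 19.5 V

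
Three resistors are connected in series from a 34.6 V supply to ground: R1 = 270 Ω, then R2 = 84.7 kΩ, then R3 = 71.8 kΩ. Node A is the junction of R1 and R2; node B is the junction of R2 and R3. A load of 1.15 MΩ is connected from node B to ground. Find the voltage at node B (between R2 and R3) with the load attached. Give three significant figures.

At node B, R3 is in parallel with the load: R3‖R_L = 67580 Ω.
Below node A the resistance is R2 + (R3‖R_L) = 152300 Ω, so V_A = 34.6 × 152300/152600 = 34.54 V.
Then V_B = V_A × (R3‖R_L)/(R2 + R3‖R_L) = 34.54 × 67580/152300 = 15.3 V.

V ≈ 15.3 V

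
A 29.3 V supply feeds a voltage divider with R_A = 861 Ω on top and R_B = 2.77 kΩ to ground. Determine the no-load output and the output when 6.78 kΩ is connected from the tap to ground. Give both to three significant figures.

Unloaded: 22.4 V; loaded: 20.4 V

Open-circuit: V = 29.3 × 2770/(861 + 2770) = 22.4 V.
With the load, R_B becomes R_B‖R_L = 1967 Ω, so V = 29.3 × 1967/2828 = 20.4 V.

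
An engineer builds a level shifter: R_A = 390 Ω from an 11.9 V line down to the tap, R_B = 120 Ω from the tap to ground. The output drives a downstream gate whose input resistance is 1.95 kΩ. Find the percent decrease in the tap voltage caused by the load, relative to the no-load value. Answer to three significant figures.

The divider's output (Thévenin) resistance is R_A‖R_B = 91.76 Ω.
Fractional drop under load = R_th/(R_th + R_L) = 91.76 / (91.76 + 1950) = 0.04494.
So the output falls by 4.49 %.

4.49 %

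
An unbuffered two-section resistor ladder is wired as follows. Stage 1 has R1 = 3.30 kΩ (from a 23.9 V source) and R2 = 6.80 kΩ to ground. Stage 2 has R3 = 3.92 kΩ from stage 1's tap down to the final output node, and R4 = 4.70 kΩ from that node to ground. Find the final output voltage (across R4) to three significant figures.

Stage 2 presents R3+R4 = 8.620 kΩ as a load on stage 1's tap.
Stage 1's lower leg becomes R2‖(R3+R4) = 3.801 kΩ, so V_mid = 23.9 × 3.801/7.101 = 12.79 V.
Stage 2 is itself unloaded: V_out = V_mid × R4/(R3+R4) = 12.79 × 4.70/8.620 = 6.98 V.

V_out ≈ 6.98 V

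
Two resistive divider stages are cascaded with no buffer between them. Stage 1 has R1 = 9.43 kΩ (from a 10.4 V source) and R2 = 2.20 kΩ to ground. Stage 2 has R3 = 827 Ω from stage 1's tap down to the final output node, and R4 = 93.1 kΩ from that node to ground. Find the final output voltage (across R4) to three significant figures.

V_out ≈ 1.91 V

Stage 2 presents R3+R4 = 93930 Ω as a load on stage 1's tap.
Stage 1's lower leg becomes R2‖(R3+R4) = 2150 Ω, so V_mid = 10.4 × 2150/11580 = 1.931 V.
Stage 2 is itself unloaded: V_out = V_mid × R4/(R3+R4) = 1.931 × 93100/93930 = 1.91 V.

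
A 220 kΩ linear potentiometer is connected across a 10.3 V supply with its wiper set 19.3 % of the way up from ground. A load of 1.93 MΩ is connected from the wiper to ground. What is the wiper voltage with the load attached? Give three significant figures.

V ≈ 1.95 V

The wiper splits the pot into (1−α)R = 177.5 kΩ above and αR = 42.46 kΩ below.
Lower section ‖ load = 41.55 kΩ.
V_wiper = 10.3 × 41.55/(177.5 + 41.55) = 1.95 V.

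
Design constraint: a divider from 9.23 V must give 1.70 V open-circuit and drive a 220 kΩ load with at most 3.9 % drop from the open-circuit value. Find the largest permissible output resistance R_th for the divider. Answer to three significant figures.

R_th ≤ 8.93 kΩ

Loading drop = R_th/(R_th + R_L) ≤ 0.0390, so R_th ≤ R_L · ε/(1−ε) = 220 kΩ × 0.0390/0.9610 = 8.93 kΩ.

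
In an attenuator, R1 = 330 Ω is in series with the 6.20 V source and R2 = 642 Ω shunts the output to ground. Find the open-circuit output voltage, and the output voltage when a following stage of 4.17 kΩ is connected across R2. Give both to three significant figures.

Unloaded: 4.10 V; loaded: 3.89 V

Open-circuit: V = 6.20 × 642/(330 + 642) = 4.10 V.
With the load, R2 becomes R2‖R_L = 556.3 Ω, so V = 6.20 × 556.3/886.3 = 3.89 V.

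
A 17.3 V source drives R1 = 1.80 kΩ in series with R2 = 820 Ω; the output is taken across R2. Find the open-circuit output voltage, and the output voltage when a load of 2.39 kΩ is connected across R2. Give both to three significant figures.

Unloaded: 5.41 V; loaded: 4.38 V

Open-circuit: V = 17.3 × 820/(1800 + 820) = 5.41 V.
With the load, R2 becomes R2‖R_L = 610.5 Ω, so V = 17.3 × 610.5/2411 = 4.38 V.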